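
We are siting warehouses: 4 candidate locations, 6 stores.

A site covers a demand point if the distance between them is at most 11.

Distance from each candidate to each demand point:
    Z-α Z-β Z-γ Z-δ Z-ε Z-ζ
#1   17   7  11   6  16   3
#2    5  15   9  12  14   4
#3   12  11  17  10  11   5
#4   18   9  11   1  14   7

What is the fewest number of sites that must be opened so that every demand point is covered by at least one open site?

Coverage sets (demand points within 11 of each site):
  #1: {Z-β, Z-γ, Z-δ, Z-ζ}
  #2: {Z-α, Z-γ, Z-ζ}
  #3: {Z-β, Z-δ, Z-ε, Z-ζ}
  #4: {Z-β, Z-γ, Z-δ, Z-ζ}
No single site covers all 6 demand points.
But {#2, #3} covers everything, so the minimum is 2.

2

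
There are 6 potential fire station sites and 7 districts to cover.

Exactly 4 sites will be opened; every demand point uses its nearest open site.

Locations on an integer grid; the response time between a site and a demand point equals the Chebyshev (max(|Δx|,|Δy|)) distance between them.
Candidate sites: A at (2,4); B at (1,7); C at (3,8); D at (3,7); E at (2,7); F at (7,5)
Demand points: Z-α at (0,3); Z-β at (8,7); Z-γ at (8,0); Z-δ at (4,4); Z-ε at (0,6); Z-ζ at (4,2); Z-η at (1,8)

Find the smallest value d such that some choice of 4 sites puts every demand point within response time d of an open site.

Open {A, B, C, F}.
  Farthest demand point is Z-γ at response time 5 (to F); all others are ≤ 5.
With {A, B, D, F} the worst case is 5.
With {A, B, E, F} the worst case is 5.
No size-4 selection achieves below 5.

5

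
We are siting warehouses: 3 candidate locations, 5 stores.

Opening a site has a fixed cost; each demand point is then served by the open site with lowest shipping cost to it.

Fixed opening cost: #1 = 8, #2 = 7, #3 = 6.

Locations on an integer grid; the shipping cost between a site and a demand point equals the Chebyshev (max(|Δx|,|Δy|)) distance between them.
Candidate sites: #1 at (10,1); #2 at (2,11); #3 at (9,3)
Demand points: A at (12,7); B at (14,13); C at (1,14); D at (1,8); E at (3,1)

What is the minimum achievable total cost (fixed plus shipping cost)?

Open {#2, #3}: assign each demand point to its cheapest open site.
  A→#3 4, B→#3 10, C→#2 3, D→#2 3, E→#3 6
  shipping cost 26, fixed 13 → total 39.
Compare {#2}: shipping cost 38 + fixed 7 = 45.
Compare {#3}: shipping cost 39 + fixed 6 = 45.
Compare {#1, #2}: shipping cost 31 + fixed 15 = 46.
All other subsets cost ≥ 45. Minimum total cost: 39.

39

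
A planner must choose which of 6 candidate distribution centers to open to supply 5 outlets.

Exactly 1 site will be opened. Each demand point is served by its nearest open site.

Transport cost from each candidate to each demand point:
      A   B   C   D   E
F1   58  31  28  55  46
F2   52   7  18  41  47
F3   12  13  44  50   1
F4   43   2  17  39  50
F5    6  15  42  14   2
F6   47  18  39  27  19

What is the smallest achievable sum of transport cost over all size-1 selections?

Open {F5}.
  A→F5 6, B→F5 15, C→F5 42, D→F5 14, E→F5 2  ⇒ total 79.
Compare {F3}: total 120.
Compare {F6}: total 150.
No size-1 selection does better; minimum is 79.

79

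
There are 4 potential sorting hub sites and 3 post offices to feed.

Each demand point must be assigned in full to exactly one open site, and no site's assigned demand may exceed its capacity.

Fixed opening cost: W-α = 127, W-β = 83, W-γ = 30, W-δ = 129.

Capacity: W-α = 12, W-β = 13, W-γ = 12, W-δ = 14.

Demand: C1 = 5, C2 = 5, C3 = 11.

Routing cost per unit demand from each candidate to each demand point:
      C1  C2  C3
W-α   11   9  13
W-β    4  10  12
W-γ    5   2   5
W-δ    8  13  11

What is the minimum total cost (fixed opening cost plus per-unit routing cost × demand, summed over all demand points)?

Open {W-β, W-γ}; cheapest assignment that respects the capacities:
  W-β (cap 13, load 10): C1, C2 — cost 5×4 + 5×10 = 70
  W-γ (cap 12, load 11): C3 — cost 11×5 = 55
  Shipping 125, fixed 113 → total 238.
  Any other capacity-feasible assignment to {W-β, W-γ} ships for at least 125.
Compare {W-α, W-γ}: its best feasible assignment gives total 312.
Compare {W-γ, W-δ}: its best feasible assignment gives total 315.
Every other set of open sites that can feasibly serve all demand totals ≥ 312 even under its best assignment. Minimum: 238.

238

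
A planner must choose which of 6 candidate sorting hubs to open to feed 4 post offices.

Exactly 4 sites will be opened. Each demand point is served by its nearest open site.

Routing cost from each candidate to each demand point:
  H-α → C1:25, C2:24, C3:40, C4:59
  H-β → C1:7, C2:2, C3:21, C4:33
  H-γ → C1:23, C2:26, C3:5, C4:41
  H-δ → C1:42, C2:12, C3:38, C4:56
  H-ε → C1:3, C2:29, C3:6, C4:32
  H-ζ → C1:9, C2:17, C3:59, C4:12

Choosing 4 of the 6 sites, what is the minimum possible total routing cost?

22

Open {H-β, H-γ, H-ε, H-ζ}.
  C1→H-ε 3, C2→H-β 2, C3→H-γ 5, C4→H-ζ 12  ⇒ total 22.
Compare {H-α, H-β, H-ε, H-ζ}: total 23.
Compare {H-β, H-δ, H-ε, H-ζ}: total 23.
No size-4 selection does better; minimum is 22.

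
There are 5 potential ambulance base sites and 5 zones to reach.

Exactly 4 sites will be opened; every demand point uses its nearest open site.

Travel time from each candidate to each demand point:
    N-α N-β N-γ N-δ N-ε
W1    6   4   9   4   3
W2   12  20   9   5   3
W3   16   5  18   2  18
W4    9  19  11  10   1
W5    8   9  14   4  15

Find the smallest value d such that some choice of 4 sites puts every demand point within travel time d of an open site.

Open {W1, W2, W3, W4}.
  Farthest demand point is N-γ at travel time 9 (to W1); all others are ≤ 9.
With {W1, W2, W3, W5} the worst case is 9.
With {W1, W2, W4, W5} the worst case is 9.
No size-4 selection achieves below 9.

9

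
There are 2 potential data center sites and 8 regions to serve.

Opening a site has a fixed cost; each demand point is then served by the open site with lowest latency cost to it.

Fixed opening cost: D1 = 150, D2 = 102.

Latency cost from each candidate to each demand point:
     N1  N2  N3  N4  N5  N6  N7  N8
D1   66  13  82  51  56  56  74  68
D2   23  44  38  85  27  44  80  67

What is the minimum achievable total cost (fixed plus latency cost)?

510

Open {D2}: assign each demand point to its cheapest open site.
  N1→D2 23, N2→D2 44, N3→D2 38, N4→D2 85, N5→D2 27, N6→D2 44, N7→D2 80, N8→D2 67
  latency cost 408, fixed 102 → total 510.
Compare {D1, D2}: latency cost 337 + fixed 252 = 589.
Compare {D1}: latency cost 466 + fixed 150 = 616.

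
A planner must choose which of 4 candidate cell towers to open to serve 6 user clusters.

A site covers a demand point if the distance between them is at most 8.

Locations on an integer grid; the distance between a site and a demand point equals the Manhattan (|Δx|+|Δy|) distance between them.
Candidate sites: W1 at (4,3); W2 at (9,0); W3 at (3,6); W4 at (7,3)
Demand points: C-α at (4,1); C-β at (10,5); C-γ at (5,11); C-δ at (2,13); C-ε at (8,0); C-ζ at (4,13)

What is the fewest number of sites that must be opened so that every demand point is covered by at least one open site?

2

Coverage sets (demand points within 8 of each site):
  W1: {C-α, C-β, C-ε}
  W2: {C-α, C-β, C-ε}
  W3: {C-α, C-β, C-γ, C-δ, C-ζ}
  W4: {C-α, C-β, C-ε}
No single site covers all 6 demand points.
But {W1, W3} covers everything, so the minimum is 2.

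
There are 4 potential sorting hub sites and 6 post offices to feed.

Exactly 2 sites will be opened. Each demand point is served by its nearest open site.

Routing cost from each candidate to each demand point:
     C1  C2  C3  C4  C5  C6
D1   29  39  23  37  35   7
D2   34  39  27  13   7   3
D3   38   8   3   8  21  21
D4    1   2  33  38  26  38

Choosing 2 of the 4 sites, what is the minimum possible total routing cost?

Open {D2, D4}.
  C1→D4 1, C2→D4 2, C3→D2 27, C4→D2 13, C5→D2 7, C6→D2 3  ⇒ total 53.
Compare {D3, D4}: total 56.
Compare {D2, D3}: total 63.
No size-2 selection does better; minimum is 53.

53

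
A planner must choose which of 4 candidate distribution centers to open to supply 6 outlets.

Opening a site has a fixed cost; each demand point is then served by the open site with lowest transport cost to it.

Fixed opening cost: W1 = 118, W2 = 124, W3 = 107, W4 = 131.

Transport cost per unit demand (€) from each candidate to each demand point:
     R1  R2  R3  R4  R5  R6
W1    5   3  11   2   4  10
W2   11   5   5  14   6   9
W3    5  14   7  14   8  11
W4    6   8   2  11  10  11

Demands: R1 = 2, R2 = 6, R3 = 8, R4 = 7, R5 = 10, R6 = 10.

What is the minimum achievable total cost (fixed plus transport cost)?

Open {W1}: assign each demand point to its cheapest open site.
  R1→W1 2×5=10, R2→W1 6×3=18, R3→W1 8×11=88, R4→W1 7×2=14, R5→W1 10×4=40, R6→W1 10×10=100
  transport cost 270, fixed 118 → total 388.
Compare {W1, W4}: transport cost 198 + fixed 249 = 447.
Compare {W1, W2}: transport cost 212 + fixed 242 = 454.
Compare {W1, W3}: transport cost 238 + fixed 225 = 463.
All other subsets cost ≥ 447. Minimum total cost: 388.

388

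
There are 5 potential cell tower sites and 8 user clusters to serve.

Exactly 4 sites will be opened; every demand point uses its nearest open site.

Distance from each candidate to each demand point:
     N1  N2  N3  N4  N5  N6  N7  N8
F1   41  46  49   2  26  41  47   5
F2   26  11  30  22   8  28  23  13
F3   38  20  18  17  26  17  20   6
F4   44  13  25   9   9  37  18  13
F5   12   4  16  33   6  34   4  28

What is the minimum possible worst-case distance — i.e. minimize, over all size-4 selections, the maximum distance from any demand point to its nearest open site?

Open {F1, F2, F3, F5}.
  Farthest demand point is N6 at distance 17 (to F3); all others are ≤ 17.
With {F1, F3, F4, F5} the worst case is 17.
With {F2, F3, F4, F5} the worst case is 17.
No size-4 selection achieves below 17.

17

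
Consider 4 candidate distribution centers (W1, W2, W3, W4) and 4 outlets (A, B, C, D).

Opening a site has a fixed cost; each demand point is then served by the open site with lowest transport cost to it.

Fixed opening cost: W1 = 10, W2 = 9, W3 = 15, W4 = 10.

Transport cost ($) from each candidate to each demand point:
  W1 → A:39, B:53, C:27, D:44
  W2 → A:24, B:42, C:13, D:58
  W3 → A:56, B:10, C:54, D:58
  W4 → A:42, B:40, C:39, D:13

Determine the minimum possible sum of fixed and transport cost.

94

Open {W2, W3, W4}: assign each demand point to its cheapest open site.
  A→W2 24, B→W3 10, C→W2 13, D→W4 13
  transport cost 60, fixed 34 → total 94.
Compare {W1, W2, W3, W4}: transport cost 60 + fixed 44 = 104.
Compare {W2, W4}: transport cost 90 + fixed 19 = 109.
Compare {W1, W2, W4}: transport cost 90 + fixed 29 = 119.
All other subsets cost ≥ 104. Minimum total cost: 94.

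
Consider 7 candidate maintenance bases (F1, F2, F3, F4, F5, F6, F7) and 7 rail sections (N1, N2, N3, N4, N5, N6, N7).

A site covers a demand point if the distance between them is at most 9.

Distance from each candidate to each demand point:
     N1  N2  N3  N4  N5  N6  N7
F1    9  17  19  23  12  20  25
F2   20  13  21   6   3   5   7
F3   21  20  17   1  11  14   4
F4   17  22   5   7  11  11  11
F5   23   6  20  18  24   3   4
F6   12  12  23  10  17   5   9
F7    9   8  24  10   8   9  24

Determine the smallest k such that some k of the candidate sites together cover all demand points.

Coverage sets (demand points within 9 of each site):
  F1: {N1}
  F2: {N4, N5, N6, N7}
  F3: {N4, N7}
  F4: {N3, N4}
  F5: {N2, N6, N7}
  F6: {N6, N7}
  F7: {N1, N2, N5, N6}
No 2 sites suffice: every size-2 union leaves at least one demand point uncovered.
But {F2, F4, F7} covers everything, so the minimum is 3.

3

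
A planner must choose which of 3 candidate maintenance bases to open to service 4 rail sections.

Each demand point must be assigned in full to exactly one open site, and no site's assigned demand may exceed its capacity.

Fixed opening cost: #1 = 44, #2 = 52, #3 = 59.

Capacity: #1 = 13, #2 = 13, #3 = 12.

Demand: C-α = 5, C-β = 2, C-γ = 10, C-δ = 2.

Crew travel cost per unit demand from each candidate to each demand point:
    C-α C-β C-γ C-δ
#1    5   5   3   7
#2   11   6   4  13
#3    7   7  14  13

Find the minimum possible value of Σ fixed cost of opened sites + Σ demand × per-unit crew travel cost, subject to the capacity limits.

185

Open {#1, #2}; cheapest assignment that respects the capacities:
  #1 (cap 13, load 9): C-α, C-β, C-δ — cost 5×5 + 2×5 + 2×7 = 49
  #2 (cap 13, load 10): C-γ — cost 10×4 = 40
  Shipping 89, fixed 96 → total 185.
  Any other capacity-feasible assignment to {#1, #2} ships for at least 89.
Compare {#1, #3}: its best feasible assignment gives total 196.
Compare {#2, #3}: its best feasible assignment gives total 224.
Every other set of open sites that can feasibly serve all demand totals ≥ 196 even under its best assignment. Minimum: 185.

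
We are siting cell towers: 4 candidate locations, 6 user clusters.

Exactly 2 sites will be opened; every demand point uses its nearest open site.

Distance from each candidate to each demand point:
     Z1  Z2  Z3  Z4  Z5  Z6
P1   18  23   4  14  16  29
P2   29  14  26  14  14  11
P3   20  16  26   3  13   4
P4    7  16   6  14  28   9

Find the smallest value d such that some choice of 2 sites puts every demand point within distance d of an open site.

14

Open {P2, P4}.
  Farthest demand point is Z2 at distance 14 (to P2); all others are ≤ 14.
With {P1, P4} the worst case is 16.
With {P3, P4} the worst case is 16.
No size-2 selection achieves below 14.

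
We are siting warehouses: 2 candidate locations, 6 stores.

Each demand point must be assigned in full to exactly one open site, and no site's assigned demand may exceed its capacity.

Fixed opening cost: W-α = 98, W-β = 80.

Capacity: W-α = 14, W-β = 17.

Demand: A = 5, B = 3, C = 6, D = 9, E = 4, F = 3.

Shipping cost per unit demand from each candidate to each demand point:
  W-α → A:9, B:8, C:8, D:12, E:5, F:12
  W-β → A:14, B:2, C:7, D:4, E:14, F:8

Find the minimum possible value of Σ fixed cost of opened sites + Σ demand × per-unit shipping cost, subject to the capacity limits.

Open {W-α, W-β}; cheapest assignment that respects the capacities:
  W-α (cap 14, load 13): C, E, F — cost 6×8 + 4×5 + 3×12 = 104
  W-β (cap 17, load 17): A, B, D — cost 5×14 + 3×2 + 9×4 = 112
  Shipping 216, fixed 178 → total 394.
  Any other capacity-feasible assignment to {W-α, W-β} ships for at least 216.
Total demand is 30 and no other set of sites has combined capacity ≥ 30, so {W-α, W-β} is the only feasible choice of open sites. Minimum: 394.

394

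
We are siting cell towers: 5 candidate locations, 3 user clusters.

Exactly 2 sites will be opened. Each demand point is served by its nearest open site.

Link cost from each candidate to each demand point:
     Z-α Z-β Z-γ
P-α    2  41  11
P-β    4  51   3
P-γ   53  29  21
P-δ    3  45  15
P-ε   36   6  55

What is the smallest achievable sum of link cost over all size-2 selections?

Open {P-β, P-ε}.
  Z-α→P-β 4, Z-β→P-ε 6, Z-γ→P-β 3  ⇒ total 13.
Compare {P-α, P-ε}: total 19.
Compare {P-δ, P-ε}: total 24.
No size-2 selection does better; minimum is 13.

13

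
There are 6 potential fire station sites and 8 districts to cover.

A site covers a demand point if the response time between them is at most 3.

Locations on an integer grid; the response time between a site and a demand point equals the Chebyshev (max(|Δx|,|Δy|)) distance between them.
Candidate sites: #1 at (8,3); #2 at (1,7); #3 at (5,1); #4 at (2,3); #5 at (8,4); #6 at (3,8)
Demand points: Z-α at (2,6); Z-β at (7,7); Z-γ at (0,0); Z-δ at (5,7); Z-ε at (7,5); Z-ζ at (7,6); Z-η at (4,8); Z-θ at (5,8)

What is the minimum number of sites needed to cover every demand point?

Coverage sets (demand points within 3 of each site):
  #1: {Z-ε, Z-ζ}
  #2: {Z-α, Z-η}
  #3: {}
  #4: {Z-α, Z-γ}
  #5: {Z-β, Z-δ, Z-ε, Z-ζ}
  #6: {Z-α, Z-δ, Z-η, Z-θ}
No 2 sites suffice: every size-2 union leaves at least one demand point uncovered.
But {#4, #5, #6} covers everything, so the minimum is 3.

3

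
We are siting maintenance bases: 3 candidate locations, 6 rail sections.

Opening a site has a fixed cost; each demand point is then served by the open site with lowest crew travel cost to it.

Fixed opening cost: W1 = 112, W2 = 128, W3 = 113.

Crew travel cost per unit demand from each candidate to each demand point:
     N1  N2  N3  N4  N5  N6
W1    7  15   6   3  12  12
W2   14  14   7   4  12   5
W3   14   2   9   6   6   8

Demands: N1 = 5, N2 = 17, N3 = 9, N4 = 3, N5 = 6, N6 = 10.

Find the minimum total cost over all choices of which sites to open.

Open {W3}: assign each demand point to its cheapest open site.
  N1→W3 5×14=70, N2→W3 17×2=34, N3→W3 9×9=81, N4→W3 3×6=18, N5→W3 6×6=36, N6→W3 10×8=80
  crew travel cost 319, fixed 113 → total 432.
Compare {W1, W3}: crew travel cost 248 + fixed 225 = 473.
Compare {W2, W3}: crew travel cost 265 + fixed 241 = 506.
Compare {W1, W2, W3}: crew travel cost 218 + fixed 353 = 571.
All other subsets cost ≥ 473. Minimum total cost: 432.

432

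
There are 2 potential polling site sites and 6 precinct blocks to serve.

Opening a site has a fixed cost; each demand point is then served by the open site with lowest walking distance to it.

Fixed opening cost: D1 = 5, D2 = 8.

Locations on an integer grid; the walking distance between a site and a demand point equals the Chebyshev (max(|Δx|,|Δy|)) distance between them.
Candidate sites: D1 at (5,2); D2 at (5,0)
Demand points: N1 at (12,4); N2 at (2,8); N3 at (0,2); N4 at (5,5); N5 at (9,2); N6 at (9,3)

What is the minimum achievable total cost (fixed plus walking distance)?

34

Open {D1}: assign each demand point to its cheapest open site.
  N1→D1 7, N2→D1 6, N3→D1 5, N4→D1 3, N5→D1 4, N6→D1 4
  walking distance 29, fixed 5 → total 34.
Compare {D2}: walking distance 33 + fixed 8 = 41.
Compare {D1, D2}: walking distance 29 + fixed 13 = 42.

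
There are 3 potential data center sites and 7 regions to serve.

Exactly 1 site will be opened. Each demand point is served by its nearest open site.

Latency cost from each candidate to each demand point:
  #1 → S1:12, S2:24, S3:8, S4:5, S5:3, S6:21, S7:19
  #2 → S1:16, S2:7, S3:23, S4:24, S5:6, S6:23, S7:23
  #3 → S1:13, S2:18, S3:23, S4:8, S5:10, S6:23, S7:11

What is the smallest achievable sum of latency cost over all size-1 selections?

Open {#1}.
  S1→#1 12, S2→#1 24, S3→#1 8, S4→#1 5, S5→#1 3, S6→#1 21, S7→#1 19  ⇒ total 92.
Compare {#3}: total 106.
Compare {#2}: total 122.

92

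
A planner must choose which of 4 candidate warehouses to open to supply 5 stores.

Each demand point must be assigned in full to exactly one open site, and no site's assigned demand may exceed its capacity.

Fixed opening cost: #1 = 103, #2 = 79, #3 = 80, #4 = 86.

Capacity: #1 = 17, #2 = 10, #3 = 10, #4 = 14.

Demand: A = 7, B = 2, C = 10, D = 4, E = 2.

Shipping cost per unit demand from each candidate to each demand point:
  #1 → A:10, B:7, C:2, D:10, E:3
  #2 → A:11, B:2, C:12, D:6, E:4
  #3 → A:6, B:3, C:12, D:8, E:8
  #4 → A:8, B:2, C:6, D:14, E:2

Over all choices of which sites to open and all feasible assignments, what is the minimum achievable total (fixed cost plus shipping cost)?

297

Open {#1, #3}; cheapest assignment that respects the capacities:
  #1 (cap 17, load 16): C, D, E — cost 10×2 + 4×10 + 2×3 = 66
  #3 (cap 10, load 9): A, B — cost 7×6 + 2×3 = 48
  Shipping 114, fixed 183 → total 297.
  Any other capacity-feasible assignment to {#1, #3} ships for at least 114.
Compare {#1, #2}: its best feasible assignment gives total 308.
Compare {#1, #4}: its best feasible assignment gives total 313.
Every other set of open sites that can feasibly serve all demand totals ≥ 308 even under its best assignment. Minimum: 297.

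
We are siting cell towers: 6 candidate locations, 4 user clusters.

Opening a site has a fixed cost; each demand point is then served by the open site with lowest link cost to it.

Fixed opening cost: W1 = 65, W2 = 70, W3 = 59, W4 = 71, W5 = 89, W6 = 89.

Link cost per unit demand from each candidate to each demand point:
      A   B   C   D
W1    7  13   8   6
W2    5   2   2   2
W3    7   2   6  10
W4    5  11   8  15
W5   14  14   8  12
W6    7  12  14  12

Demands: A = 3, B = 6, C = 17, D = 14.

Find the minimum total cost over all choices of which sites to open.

Open {W2}: assign each demand point to its cheapest open site.
  A→W2 3×5=15, B→W2 6×2=12, C→W2 17×2=34, D→W2 14×2=28
  link cost 89, fixed 70 → total 159.
Compare {W2, W3}: link cost 89 + fixed 129 = 218.
Compare {W1, W2}: link cost 89 + fixed 135 = 224.
Compare {W2, W4}: link cost 89 + fixed 141 = 230.
All other subsets cost ≥ 218. Minimum total cost: 159.

159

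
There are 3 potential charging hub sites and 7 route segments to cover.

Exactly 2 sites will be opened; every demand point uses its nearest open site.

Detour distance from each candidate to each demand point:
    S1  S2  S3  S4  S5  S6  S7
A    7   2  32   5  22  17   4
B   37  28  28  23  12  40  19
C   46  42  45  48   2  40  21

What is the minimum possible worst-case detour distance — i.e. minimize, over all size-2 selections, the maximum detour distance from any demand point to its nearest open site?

Open {A, B}.
  Farthest demand point is S3 at detour distance 28 (to B); all others are ≤ 28.
With {A, C} the worst case is 32.
With {B, C} the worst case is 40.
No size-2 selection achieves below 28.

28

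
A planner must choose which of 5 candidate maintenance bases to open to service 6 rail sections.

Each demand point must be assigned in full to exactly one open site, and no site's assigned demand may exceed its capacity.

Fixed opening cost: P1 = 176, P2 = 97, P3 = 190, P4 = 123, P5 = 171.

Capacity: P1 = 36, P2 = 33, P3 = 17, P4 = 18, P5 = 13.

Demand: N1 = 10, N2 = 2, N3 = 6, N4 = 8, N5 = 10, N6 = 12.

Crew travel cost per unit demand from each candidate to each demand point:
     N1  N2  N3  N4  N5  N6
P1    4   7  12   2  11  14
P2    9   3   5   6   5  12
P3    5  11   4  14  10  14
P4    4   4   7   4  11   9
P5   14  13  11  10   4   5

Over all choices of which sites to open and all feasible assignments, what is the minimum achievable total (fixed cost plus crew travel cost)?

522

Open {P2, P4}; cheapest assignment that respects the capacities:
  P2 (cap 33, load 30): N2, N3, N5, N6 — cost 2×3 + 6×5 + 10×5 + 12×12 = 230
  P4 (cap 18, load 18): N1, N4 — cost 10×4 + 8×4 = 72
  Shipping 302, fixed 220 → total 522.
  Any other capacity-feasible assignment to {P2, P4} ships for at least 302.
Compare {P1, P2}: its best feasible assignment gives total 559.
Compare {P2, P3}: its best feasible assignment gives total 609.
Every other set of open sites that can feasibly serve all demand totals ≥ 559 even under its best assignment. Minimum: 522.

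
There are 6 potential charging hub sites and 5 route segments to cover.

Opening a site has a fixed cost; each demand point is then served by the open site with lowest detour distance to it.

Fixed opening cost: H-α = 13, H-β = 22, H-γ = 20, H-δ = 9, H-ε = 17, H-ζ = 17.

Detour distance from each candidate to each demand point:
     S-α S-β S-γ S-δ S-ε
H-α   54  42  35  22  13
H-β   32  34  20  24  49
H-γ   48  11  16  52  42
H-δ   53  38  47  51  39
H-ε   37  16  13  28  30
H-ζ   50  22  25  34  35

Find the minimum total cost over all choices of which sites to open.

131

Open {H-α, H-ε}: assign each demand point to its cheapest open site.
  S-α→H-ε 37, S-β→H-ε 16, S-γ→H-ε 13, S-δ→H-α 22, S-ε→H-α 13
  detour distance 101, fixed 30 → total 131.
Compare {H-α, H-δ, H-ε}: detour distance 101 + fixed 39 = 140.
Compare {H-ε}: detour distance 124 + fixed 17 = 141.
Compare {H-α, H-γ}: detour distance 110 + fixed 33 = 143.
All other subsets cost ≥ 140. Minimum total cost: 131.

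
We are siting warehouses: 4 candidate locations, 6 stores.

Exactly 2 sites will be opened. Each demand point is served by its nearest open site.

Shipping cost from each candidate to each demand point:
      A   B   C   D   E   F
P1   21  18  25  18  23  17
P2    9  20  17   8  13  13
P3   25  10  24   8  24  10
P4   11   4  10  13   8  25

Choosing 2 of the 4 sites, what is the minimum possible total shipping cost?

Open {P3, P4}.
  A→P4 11, B→P4 4, C→P4 10, D→P3 8, E→P4 8, F→P3 10  ⇒ total 51.
Compare {P2, P4}: total 52.
Compare {P1, P4}: total 63.
No size-2 selection does better; minimum is 51.

51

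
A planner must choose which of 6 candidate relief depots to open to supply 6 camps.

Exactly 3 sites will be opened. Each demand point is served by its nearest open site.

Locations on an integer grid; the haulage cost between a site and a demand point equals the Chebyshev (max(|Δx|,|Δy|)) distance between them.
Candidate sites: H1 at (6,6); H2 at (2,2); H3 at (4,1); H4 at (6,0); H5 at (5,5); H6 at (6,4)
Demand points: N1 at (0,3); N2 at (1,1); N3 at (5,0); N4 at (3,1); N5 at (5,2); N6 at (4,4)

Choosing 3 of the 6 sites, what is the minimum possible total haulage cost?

7

Open {H2, H3, H5}.
  N1→H2 2, N2→H2 1, N3→H3 1, N4→H2 1, N5→H3 1, N6→H5 1  ⇒ total 7.
Compare {H1, H2, H3}: total 8.
Compare {H2, H3, H4}: total 8.
No size-3 selection does better; minimum is 7.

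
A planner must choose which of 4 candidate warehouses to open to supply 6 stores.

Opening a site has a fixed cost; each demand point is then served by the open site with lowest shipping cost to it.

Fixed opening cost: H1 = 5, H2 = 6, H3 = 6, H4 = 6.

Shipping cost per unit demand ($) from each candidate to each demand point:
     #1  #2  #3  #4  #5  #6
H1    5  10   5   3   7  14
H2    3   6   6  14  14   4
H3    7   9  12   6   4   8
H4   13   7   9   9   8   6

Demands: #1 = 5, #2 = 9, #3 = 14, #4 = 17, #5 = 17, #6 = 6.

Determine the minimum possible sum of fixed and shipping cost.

Open {H1, H2, H3}: assign each demand point to its cheapest open site.
  #1→H2 5×3=15, #2→H2 9×6=54, #3→H1 14×5=70, #4→H1 17×3=51, #5→H3 17×4=68, #6→H2 6×4=24
  shipping cost 282, fixed 17 → total 299.
Compare {H1, H2, H3, H4}: shipping cost 282 + fixed 23 = 305.
Compare {H1, H3, H4}: shipping cost 313 + fixed 17 = 330.
Compare {H1, H2}: shipping cost 333 + fixed 11 = 344.
All other subsets cost ≥ 305. Minimum total cost: 299.

299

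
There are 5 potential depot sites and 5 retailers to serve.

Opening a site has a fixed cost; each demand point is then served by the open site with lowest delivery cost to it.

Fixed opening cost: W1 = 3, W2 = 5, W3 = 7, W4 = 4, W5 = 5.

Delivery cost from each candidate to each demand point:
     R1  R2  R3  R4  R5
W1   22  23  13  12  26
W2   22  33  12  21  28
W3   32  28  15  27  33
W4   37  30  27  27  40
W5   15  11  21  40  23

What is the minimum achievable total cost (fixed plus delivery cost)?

82

Open {W1, W5}: assign each demand point to its cheapest open site.
  R1→W5 15, R2→W5 11, R3→W1 13, R4→W1 12, R5→W5 23
  delivery cost 74, fixed 8 → total 82.
Compare {W1, W2, W5}: delivery cost 73 + fixed 13 = 86.
Compare {W1, W4, W5}: delivery cost 74 + fixed 12 = 86.
Compare {W1, W3, W5}: delivery cost 74 + fixed 15 = 89.
All other subsets cost ≥ 86. Minimum total cost: 82.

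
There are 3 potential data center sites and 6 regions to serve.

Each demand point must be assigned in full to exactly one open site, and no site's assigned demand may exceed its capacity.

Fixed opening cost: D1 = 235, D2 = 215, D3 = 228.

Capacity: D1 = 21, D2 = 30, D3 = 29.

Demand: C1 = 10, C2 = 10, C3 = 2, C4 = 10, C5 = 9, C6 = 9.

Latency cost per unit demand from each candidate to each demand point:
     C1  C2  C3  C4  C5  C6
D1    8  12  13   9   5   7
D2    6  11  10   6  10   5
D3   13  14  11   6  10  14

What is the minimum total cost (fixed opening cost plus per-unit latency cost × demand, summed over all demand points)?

806

Open {D1, D2}; cheapest assignment that respects the capacities:
  D1 (cap 21, load 21): C2, C3, C5 — cost 10×12 + 2×13 + 9×5 = 191
  D2 (cap 30, load 29): C1, C4, C6 — cost 10×6 + 10×6 + 9×5 = 165
  Shipping 356, fixed 450 → total 806.
  Any other capacity-feasible assignment to {D1, D2} ships for at least 356.
Compare {D2, D3}: its best feasible assignment gives total 830.
Compare {D1, D3}: its best feasible assignment gives total 922.
Every other set of open sites that can feasibly serve all demand totals ≥ 830 even under its best assignment. Minimum: 806.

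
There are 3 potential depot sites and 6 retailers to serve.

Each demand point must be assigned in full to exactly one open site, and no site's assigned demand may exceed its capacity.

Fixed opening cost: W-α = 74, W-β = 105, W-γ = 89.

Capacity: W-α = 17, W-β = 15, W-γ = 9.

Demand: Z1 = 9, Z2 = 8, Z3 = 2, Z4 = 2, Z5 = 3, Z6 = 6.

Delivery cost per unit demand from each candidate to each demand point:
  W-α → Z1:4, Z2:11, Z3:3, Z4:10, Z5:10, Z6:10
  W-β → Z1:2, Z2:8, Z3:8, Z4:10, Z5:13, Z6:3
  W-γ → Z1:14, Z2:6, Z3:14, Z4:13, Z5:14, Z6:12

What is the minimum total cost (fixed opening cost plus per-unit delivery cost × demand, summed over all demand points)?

Open {W-α, W-β}; cheapest assignment that respects the capacities:
  W-α (cap 17, load 16): Z1, Z3, Z4, Z5 — cost 9×4 + 2×3 + 2×10 + 3×10 = 92
  W-β (cap 15, load 14): Z2, Z6 — cost 8×8 + 6×3 = 82
  Shipping 174, fixed 179 → total 353.
  Any other capacity-feasible assignment to {W-α, W-β} ships for at least 174.
Compare {W-α, W-β, W-γ}: its best feasible assignment gives total 408.
Every other set of open sites that can feasibly serve all demand totals ≥ 408 even under its best assignment. Minimum: 353.

353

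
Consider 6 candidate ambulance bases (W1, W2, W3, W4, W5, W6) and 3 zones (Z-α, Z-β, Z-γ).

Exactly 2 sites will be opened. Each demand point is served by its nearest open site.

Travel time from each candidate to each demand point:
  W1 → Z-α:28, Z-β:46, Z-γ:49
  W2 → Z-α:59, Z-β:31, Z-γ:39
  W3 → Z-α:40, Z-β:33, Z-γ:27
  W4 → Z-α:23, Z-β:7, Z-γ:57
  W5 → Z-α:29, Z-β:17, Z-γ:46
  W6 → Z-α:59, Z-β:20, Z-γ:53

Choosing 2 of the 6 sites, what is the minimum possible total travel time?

57

Open {W3, W4}.
  Z-α→W4 23, Z-β→W4 7, Z-γ→W3 27  ⇒ total 57.
Compare {W2, W4}: total 69.
Compare {W3, W5}: total 73.
No size-2 selection does better; minimum is 57.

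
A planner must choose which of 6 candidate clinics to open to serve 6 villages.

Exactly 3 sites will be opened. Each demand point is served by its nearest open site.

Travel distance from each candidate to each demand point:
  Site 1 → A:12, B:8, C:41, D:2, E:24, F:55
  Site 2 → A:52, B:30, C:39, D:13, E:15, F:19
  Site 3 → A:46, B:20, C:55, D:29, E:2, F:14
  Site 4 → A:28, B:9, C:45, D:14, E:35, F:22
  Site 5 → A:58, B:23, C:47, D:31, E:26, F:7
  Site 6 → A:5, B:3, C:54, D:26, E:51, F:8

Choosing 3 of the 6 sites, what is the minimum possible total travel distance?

Open {Site 1, Site 3, Site 6}.
  A→Site 6 5, B→Site 6 3, C→Site 1 41, D→Site 1 2, E→Site 3 2, F→Site 6 8  ⇒ total 61.
Compare {Site 2, Site 3, Site 6}: total 70.
Compare {Site 1, Site 2, Site 6}: total 72.
No size-3 selection does better; minimum is 61.

61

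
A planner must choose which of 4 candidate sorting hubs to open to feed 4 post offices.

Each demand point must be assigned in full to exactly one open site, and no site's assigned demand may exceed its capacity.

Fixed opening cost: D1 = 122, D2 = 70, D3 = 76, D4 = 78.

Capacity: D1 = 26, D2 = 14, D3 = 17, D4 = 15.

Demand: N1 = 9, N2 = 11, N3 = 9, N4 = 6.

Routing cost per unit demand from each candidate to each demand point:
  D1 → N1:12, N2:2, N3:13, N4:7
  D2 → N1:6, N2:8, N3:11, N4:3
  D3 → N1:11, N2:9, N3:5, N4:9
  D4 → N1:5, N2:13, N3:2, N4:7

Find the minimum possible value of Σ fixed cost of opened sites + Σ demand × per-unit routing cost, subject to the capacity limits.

Open {D1, D4}; cheapest assignment that respects the capacities:
  D1 (cap 26, load 26): N1, N2, N4 — cost 9×12 + 11×2 + 6×7 = 172
  D4 (cap 15, load 9): N3 — cost 9×2 = 18
  Shipping 190, fixed 200 → total 390.
  Any other capacity-feasible assignment to {D1, D4} ships for at least 190.
Compare {D1, D2, D4}: its best feasible assignment gives total 406.
Compare {D1, D3}: its best feasible assignment gives total 415.
Every other set of open sites that can feasibly serve all demand totals ≥ 406 even under its best assignment. Minimum: 390.

390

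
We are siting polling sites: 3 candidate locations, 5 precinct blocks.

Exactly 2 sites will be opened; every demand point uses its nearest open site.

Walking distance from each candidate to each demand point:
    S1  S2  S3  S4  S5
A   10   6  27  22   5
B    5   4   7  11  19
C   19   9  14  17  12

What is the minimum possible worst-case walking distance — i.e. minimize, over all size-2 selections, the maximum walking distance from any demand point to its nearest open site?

11

Open {A, B}.
  Farthest demand point is S4 at walking distance 11 (to B); all others are ≤ 11.
With {B, C} the worst case is 12.
With {A, C} the worst case is 17.
No size-2 selection achieves below 11.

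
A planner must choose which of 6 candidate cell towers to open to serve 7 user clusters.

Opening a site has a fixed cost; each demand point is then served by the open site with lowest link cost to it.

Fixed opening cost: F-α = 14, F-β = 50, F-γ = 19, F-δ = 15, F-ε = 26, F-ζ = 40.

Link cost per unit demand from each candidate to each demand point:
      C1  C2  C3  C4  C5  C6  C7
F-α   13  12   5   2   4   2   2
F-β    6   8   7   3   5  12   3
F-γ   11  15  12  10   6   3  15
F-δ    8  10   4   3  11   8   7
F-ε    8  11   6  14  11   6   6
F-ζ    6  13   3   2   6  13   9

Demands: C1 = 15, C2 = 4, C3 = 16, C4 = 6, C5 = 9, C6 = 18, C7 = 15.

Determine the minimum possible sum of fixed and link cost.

354

Open {F-α, F-ζ}: assign each demand point to its cheapest open site.
  C1→F-ζ 15×6=90, C2→F-α 4×12=48, C3→F-ζ 16×3=48, C4→F-α 6×2=12, C5→F-α 9×4=36, C6→F-α 18×2=36, C7→F-α 15×2=30
  link cost 300, fixed 54 → total 354.
Compare {F-α, F-δ, F-ζ}: link cost 292 + fixed 69 = 361.
Compare {F-α, F-δ}: link cost 338 + fixed 29 = 367.
Compare {F-α, F-γ, F-ζ}: link cost 300 + fixed 73 = 373.
All other subsets cost ≥ 361. Minimum total cost: 354.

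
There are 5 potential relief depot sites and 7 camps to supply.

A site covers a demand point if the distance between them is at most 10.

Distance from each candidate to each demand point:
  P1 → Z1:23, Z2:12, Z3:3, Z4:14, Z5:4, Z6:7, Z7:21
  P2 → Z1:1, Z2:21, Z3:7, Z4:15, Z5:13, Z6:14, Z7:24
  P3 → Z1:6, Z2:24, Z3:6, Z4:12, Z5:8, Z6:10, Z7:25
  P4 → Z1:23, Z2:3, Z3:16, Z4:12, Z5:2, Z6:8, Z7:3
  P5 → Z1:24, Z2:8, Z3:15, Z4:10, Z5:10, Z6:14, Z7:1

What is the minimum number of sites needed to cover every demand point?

Coverage sets (demand points within 10 of each site):
  P1: {Z3, Z5, Z6}
  P2: {Z1, Z3}
  P3: {Z1, Z3, Z5, Z6}
  P4: {Z2, Z5, Z6, Z7}
  P5: {Z2, Z4, Z5, Z7}
No single site covers all 7 demand points.
But {P3, P5} covers everything, so the minimum is 2.

2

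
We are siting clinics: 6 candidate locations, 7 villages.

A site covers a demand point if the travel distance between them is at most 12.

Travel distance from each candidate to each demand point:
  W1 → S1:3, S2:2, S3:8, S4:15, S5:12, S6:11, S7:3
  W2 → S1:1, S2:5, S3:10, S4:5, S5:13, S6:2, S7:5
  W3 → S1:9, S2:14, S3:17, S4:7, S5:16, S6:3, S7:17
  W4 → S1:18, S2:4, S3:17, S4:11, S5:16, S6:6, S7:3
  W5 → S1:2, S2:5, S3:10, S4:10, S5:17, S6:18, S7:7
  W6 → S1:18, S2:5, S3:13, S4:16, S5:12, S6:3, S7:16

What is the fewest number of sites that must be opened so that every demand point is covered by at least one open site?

Coverage sets (demand points within 12 of each site):
  W1: {S1, S2, S3, S5, S6, S7}
  W2: {S1, S2, S3, S4, S6, S7}
  W3: {S1, S4, S6}
  W4: {S2, S4, S6, S7}
  W5: {S1, S2, S3, S4, S7}
  W6: {S2, S5, S6}
No single site covers all 7 demand points.
But {W1, W2} covers everything, so the minimum is 2.

2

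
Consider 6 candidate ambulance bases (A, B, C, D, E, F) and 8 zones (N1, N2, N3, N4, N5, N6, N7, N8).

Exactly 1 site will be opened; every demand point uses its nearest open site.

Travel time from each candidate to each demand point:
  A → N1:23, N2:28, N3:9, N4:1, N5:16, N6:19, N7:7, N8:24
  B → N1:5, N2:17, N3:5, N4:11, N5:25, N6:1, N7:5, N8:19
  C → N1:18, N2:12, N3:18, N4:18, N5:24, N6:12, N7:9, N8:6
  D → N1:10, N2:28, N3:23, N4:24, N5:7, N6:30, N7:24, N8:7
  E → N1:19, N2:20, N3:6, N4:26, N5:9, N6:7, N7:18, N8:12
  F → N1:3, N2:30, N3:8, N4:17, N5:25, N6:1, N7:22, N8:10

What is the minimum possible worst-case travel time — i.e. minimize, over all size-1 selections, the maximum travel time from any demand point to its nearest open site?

Open {C}.
  Farthest demand point is N5 at travel time 24 (to C); all others are ≤ 24.
With {B} the worst case is 25.
With {E} the worst case is 26.
No size-1 selection achieves below 24.

24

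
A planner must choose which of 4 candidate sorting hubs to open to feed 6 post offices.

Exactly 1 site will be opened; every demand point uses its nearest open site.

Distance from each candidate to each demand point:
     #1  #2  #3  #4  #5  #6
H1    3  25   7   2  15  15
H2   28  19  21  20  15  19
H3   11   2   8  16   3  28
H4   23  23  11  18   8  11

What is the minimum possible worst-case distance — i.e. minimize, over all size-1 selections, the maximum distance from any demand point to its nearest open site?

23

Open {H4}.
  Farthest demand point is #1 at distance 23 (to H4); all others are ≤ 23.
With {H1} the worst case is 25.
With {H2} the worst case is 28.
No size-1 selection achieves below 23.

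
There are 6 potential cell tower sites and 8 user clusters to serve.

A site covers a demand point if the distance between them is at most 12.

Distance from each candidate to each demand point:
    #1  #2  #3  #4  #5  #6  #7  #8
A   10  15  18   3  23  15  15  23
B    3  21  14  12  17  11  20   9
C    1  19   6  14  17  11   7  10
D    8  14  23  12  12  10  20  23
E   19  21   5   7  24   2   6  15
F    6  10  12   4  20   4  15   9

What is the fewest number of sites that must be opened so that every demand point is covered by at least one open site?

Coverage sets (demand points within 12 of each site):
  A: {#1, #4}
  B: {#1, #4, #6, #8}
  C: {#1, #3, #6, #7, #8}
  D: {#1, #4, #5, #6}
  E: {#3, #4, #6, #7}
  F: {#1, #2, #3, #4, #6, #8}
No 2 sites suffice: every size-2 union leaves at least one demand point uncovered.
But {C, D, F} covers everything, so the minimum is 3.

3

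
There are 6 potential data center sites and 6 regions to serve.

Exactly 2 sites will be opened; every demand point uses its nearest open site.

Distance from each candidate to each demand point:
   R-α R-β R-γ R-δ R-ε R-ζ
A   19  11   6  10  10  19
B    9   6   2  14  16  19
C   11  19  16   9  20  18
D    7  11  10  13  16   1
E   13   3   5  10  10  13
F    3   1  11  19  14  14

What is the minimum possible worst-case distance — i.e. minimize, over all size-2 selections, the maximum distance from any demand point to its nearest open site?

Open {D, E}.
  Farthest demand point is R-δ at distance 10 (to E); all others are ≤ 10.
With {A, D} the worst case is 11.
With {A, E} the worst case is 13.
No size-2 selection achieves below 10.

10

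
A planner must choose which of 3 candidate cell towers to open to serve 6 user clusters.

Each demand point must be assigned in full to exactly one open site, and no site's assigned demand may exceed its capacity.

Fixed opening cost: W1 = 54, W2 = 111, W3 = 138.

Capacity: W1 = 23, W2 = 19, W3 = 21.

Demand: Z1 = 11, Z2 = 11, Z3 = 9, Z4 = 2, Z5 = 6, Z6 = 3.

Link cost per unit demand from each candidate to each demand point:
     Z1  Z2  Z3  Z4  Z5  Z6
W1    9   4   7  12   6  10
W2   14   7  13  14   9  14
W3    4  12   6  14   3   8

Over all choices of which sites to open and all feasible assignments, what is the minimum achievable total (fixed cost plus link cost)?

Open {W1, W3}; cheapest assignment that respects the capacities:
  W1 (cap 23, load 22): Z2, Z3, Z4 — cost 11×4 + 9×7 + 2×12 = 131
  W3 (cap 21, load 20): Z1, Z5, Z6 — cost 11×4 + 6×3 + 3×8 = 86
  Shipping 217, fixed 192 → total 409.
  Any other capacity-feasible assignment to {W1, W3} ships for at least 217.
Compare {W1, W2}: its best feasible assignment gives total 516.
Compare {W1, W2, W3}: its best feasible assignment gives total 520.
Every other set of open sites that can feasibly serve all demand totals ≥ 516 even under its best assignment. Minimum: 409.

409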